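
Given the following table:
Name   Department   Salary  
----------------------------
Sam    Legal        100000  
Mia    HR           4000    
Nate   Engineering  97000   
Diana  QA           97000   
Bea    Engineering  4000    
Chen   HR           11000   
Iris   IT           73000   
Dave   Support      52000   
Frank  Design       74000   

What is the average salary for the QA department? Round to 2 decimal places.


QA department members:
  Diana: 97000
Sum = 97000
Count = 1
Average = 97000 / 1 = 97000.00

ANSWER: 97000.00


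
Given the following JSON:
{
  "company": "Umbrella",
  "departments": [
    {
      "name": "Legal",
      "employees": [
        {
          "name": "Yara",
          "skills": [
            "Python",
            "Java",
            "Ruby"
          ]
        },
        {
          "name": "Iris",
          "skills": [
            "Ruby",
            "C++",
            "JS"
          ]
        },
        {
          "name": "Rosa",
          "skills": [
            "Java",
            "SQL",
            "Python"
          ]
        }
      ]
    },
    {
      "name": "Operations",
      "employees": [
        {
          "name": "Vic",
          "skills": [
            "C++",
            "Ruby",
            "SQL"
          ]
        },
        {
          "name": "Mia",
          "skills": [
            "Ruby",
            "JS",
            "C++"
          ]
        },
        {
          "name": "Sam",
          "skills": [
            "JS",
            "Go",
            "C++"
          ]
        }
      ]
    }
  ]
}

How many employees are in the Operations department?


Path: departments[1].employees
Count: 3

ANSWER: 3


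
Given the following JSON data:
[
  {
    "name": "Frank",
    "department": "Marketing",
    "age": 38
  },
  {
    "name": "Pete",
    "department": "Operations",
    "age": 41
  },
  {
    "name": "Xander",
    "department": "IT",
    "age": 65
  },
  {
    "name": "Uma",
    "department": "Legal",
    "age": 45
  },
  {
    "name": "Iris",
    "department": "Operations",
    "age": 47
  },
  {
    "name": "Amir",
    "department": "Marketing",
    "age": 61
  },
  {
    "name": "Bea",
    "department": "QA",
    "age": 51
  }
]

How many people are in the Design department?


Scanning records for department = Design
  No matches found
Count: 0

ANSWER: 0


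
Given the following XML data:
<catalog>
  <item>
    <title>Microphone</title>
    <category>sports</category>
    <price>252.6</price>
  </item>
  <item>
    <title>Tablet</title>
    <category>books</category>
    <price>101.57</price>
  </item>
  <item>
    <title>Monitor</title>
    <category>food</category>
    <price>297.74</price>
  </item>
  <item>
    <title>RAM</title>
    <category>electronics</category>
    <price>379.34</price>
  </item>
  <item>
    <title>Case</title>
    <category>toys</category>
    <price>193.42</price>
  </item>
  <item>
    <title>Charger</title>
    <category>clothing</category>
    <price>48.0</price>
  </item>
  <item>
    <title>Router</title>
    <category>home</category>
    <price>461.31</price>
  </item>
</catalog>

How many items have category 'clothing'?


Scanning <item> elements for <category>clothing</category>:
  Item 6: Charger -> MATCH
Count: 1

ANSWER: 1


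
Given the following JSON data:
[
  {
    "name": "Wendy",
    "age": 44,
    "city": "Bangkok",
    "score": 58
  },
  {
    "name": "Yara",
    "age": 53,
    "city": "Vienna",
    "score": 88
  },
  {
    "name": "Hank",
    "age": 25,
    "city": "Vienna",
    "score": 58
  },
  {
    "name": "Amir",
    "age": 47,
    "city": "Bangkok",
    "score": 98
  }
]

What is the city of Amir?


Looking up record where name = Amir
Record index: 3
Field 'city' = Bangkok

ANSWER: Bangkok


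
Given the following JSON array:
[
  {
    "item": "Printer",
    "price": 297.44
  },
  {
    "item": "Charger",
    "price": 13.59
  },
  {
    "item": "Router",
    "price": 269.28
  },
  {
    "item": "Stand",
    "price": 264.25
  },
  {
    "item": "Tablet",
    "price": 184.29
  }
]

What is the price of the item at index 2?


Array index 2 -> Router
price = 269.28

ANSWER: 269.28


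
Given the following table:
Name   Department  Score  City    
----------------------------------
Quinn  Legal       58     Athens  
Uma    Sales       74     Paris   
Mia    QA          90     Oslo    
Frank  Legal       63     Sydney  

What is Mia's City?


Row 3: Mia
City = Oslo

ANSWER: Oslo


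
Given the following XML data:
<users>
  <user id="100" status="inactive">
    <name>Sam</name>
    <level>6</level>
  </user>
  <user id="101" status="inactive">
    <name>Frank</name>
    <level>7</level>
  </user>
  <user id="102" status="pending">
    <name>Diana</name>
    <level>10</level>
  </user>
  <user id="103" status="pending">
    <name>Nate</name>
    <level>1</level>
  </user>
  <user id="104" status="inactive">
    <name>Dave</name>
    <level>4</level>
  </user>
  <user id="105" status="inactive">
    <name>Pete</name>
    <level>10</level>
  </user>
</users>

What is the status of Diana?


Finding user with name = Diana
user id="102" status="pending"

ANSWER: pending


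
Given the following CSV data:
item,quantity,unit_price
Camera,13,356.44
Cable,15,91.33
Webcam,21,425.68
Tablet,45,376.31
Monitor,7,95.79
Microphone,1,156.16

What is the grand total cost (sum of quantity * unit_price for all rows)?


Computing row totals:
  Camera: 13 * 356.44 = 4633.72
  Cable: 15 * 91.33 = 1369.95
  Webcam: 21 * 425.68 = 8939.28
  Tablet: 45 * 376.31 = 16933.95
  Monitor: 7 * 95.79 = 670.53
  Microphone: 1 * 156.16 = 156.16
Grand total = 4633.72 + 1369.95 + 8939.28 + 16933.95 + 670.53 + 156.16 = 32703.59

ANSWER: 32703.59


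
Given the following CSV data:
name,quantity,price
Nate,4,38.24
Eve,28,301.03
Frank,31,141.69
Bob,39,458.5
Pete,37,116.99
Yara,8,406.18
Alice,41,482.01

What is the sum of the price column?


Values in 'price' column:
  Row 1: 38.24
  Row 2: 301.03
  Row 3: 141.69
  Row 4: 458.5
  Row 5: 116.99
  Row 6: 406.18
  Row 7: 482.01
Sum = 38.24 + 301.03 + 141.69 + 458.5 + 116.99 + 406.18 + 482.01 = 1944.64

ANSWER: 1944.64


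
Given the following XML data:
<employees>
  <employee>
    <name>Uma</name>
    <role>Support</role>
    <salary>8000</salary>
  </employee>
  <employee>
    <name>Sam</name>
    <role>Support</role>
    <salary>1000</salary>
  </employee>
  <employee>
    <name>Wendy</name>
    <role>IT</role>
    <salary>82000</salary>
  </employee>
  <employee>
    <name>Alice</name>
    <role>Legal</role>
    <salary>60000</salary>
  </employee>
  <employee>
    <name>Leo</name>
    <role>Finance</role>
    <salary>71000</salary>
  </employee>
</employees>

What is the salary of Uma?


Searching for <employee> with <name>Uma</name>
Found at position 1
<salary>8000</salary>

ANSWER: 8000


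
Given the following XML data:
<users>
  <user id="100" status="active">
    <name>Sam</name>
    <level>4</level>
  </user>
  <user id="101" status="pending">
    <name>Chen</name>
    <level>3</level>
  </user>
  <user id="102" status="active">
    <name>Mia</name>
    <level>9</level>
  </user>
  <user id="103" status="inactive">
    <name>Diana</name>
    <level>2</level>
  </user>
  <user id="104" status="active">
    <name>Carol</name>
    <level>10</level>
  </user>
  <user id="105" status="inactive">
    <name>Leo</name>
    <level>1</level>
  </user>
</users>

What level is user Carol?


Finding user: Carol
<level>10</level>

ANSWER: 10


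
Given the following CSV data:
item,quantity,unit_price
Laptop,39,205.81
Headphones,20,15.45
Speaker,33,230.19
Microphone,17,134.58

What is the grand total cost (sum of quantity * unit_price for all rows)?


Computing row totals:
  Laptop: 39 * 205.81 = 8026.59
  Headphones: 20 * 15.45 = 309.0
  Speaker: 33 * 230.19 = 7596.27
  Microphone: 17 * 134.58 = 2287.86
Grand total = 8026.59 + 309.0 + 7596.27 + 2287.86 = 18219.72

ANSWER: 18219.72


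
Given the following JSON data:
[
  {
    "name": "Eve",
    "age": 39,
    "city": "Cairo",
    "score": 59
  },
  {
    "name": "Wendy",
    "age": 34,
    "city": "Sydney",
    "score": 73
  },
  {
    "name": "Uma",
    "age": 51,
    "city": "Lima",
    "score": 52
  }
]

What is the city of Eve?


Looking up record where name = Eve
Record index: 0
Field 'city' = Cairo

ANSWER: Cairo


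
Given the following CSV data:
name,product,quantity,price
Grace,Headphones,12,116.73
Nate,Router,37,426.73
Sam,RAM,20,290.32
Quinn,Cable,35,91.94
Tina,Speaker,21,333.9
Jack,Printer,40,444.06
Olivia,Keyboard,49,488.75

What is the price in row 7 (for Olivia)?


Row 7: Olivia
Column 'price' = 488.75

ANSWER: 488.75


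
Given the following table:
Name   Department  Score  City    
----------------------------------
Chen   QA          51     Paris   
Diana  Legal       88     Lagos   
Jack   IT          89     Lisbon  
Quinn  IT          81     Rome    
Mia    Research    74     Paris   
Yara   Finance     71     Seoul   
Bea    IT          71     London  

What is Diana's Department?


Row 2: Diana
Department = Legal

ANSWER: Legal


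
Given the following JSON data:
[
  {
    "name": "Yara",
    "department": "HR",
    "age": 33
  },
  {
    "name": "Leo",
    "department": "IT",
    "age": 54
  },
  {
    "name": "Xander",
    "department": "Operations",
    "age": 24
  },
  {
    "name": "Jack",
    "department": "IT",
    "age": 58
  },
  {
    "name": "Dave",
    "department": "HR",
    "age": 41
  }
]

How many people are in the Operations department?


Scanning records for department = Operations
  Record 2: Xander
Count: 1

ANSWER: 1


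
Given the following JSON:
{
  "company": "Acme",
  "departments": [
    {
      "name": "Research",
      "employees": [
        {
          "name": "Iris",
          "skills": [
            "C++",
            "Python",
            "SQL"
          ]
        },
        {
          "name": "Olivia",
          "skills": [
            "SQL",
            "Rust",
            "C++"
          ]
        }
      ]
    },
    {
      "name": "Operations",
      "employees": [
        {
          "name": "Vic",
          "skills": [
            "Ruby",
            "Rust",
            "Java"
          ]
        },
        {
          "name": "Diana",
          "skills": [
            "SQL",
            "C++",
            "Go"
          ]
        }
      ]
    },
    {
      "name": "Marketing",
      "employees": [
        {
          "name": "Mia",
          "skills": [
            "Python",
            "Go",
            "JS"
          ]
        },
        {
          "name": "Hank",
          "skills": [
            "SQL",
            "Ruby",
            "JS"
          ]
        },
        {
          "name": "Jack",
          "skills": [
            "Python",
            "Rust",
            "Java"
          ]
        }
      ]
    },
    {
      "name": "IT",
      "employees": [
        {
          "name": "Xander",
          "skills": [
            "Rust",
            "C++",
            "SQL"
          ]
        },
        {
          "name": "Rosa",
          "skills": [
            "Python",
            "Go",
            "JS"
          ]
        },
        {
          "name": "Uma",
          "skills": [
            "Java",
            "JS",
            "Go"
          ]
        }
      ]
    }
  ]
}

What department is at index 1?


Path: departments[1].name
Value: Operations

ANSWER: Operations


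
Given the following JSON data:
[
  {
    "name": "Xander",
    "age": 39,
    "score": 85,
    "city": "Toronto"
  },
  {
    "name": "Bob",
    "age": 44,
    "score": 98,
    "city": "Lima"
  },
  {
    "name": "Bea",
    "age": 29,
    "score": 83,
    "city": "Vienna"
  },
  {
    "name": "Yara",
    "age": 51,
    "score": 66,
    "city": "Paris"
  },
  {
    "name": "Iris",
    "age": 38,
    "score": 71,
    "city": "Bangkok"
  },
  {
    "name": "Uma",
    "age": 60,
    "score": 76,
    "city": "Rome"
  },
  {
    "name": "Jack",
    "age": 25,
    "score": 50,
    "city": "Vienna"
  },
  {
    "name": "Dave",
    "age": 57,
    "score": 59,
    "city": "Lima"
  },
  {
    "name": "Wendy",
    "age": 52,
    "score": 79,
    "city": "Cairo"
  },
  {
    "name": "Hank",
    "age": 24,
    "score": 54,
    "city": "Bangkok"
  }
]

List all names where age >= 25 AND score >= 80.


Checking both conditions:
  Xander (age=39, score=85) -> YES
  Bob (age=44, score=98) -> YES
  Bea (age=29, score=83) -> YES
  Yara (age=51, score=66) -> no
  Iris (age=38, score=71) -> no
  Uma (age=60, score=76) -> no
  Jack (age=25, score=50) -> no
  Dave (age=57, score=59) -> no
  Wendy (age=52, score=79) -> no
  Hank (age=24, score=54) -> no


ANSWER: Xander, Bob, Bea


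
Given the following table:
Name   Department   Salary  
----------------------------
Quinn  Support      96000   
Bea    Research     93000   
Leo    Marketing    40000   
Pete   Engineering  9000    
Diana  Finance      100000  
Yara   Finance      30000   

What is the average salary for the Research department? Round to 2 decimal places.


Research department members:
  Bea: 93000
Sum = 93000
Count = 1
Average = 93000 / 1 = 93000.00

ANSWER: 93000.00


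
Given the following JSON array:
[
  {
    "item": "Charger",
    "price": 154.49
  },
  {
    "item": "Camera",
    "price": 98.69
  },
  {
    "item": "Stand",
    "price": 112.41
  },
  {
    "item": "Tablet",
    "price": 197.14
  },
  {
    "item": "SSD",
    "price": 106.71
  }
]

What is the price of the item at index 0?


Array index 0 -> Charger
price = 154.49

ANSWER: 154.49


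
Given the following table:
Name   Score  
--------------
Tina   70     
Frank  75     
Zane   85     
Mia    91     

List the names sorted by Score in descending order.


Sorting by Score (descending):
  Mia: 91
  Zane: 85
  Frank: 75
  Tina: 70


ANSWER: Mia, Zane, Frank, Tina


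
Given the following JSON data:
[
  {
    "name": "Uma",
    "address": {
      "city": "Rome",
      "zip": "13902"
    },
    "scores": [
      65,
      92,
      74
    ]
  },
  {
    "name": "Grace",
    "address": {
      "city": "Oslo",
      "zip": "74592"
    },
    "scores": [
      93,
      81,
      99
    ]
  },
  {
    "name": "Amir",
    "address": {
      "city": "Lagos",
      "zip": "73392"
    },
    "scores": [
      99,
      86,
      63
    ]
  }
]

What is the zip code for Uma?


Path: records[0].address.zip
Value: 13902

ANSWER: 13902


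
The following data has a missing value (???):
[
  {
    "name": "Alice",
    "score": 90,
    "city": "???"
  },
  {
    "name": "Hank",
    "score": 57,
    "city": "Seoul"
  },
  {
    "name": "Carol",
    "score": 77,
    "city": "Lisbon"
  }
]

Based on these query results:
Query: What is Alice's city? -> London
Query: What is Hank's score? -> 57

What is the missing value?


The missing value is Alice's city
From query: Alice's city = London

ANSWER: London


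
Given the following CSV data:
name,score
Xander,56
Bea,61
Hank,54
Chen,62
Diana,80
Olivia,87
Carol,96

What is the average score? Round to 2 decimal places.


Scores: 56, 61, 54, 62, 80, 87, 96
Sum = 496
Count = 7
Average = 496 / 7 = 70.86

ANSWER: 70.86


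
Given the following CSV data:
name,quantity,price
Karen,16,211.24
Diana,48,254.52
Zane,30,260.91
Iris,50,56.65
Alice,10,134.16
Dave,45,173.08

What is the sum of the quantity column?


Values in 'quantity' column:
  Row 1: 16
  Row 2: 48
  Row 3: 30
  Row 4: 50
  Row 5: 10
  Row 6: 45
Sum = 16 + 48 + 30 + 50 + 10 + 45 = 199

ANSWER: 199


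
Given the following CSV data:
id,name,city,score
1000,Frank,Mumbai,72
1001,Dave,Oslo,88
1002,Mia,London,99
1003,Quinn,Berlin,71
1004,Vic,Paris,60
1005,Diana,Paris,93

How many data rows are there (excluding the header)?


Counting rows (excluding header):
Header: id,name,city,score
Data rows: 6

ANSWER: 6


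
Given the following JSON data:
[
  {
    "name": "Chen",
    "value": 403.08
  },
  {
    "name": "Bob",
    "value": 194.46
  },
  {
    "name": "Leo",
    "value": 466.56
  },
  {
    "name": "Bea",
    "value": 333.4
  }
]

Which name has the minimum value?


Comparing values:
  Chen: 403.08
  Bob: 194.46
  Leo: 466.56
  Bea: 333.4
Minimum: Bob (194.46)

ANSWER: Bob


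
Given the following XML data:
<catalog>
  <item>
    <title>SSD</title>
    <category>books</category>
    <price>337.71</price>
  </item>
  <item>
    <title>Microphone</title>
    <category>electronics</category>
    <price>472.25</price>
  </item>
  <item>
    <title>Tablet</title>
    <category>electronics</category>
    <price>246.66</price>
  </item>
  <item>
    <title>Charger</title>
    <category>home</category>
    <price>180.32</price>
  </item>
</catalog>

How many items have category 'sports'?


Scanning <item> elements for <category>sports</category>:
Count: 0

ANSWER: 0


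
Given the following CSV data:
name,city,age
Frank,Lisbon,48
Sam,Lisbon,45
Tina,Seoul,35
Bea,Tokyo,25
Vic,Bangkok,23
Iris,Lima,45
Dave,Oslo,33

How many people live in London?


Scanning city column for 'London':
Total matches: 0

ANSWER: 0


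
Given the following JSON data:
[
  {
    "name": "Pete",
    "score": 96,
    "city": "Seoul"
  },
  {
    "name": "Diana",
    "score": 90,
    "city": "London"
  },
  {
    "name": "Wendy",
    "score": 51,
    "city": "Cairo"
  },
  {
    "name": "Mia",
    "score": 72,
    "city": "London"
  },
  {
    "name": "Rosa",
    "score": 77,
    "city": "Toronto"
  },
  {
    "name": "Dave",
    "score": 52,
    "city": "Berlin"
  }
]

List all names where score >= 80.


Filtering records where score >= 80:
  Pete (score=96) -> YES
  Diana (score=90) -> YES
  Wendy (score=51) -> no
  Mia (score=72) -> no
  Rosa (score=77) -> no
  Dave (score=52) -> no


ANSWER: Pete, Diana


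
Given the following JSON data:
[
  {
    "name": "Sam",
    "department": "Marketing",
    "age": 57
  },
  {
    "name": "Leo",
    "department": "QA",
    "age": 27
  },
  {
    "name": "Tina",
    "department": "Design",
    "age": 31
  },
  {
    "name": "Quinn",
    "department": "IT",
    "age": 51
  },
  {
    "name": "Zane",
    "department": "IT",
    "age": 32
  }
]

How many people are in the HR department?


Scanning records for department = HR
  No matches found
Count: 0

ANSWER: 0


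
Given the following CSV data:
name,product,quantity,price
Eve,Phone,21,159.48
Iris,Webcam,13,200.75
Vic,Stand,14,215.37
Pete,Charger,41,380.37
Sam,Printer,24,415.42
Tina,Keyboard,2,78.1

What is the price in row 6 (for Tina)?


Row 6: Tina
Column 'price' = 78.1

ANSWER: 78.1


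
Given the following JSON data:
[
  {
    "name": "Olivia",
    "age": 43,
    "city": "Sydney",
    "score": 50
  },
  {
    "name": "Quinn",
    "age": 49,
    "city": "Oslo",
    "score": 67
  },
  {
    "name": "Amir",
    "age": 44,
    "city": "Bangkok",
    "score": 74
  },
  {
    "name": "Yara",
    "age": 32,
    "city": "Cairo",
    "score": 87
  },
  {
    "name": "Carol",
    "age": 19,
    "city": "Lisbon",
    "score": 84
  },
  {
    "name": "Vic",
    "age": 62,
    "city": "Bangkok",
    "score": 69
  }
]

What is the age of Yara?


Looking up record where name = Yara
Record index: 3
Field 'age' = 32

ANSWER: 32


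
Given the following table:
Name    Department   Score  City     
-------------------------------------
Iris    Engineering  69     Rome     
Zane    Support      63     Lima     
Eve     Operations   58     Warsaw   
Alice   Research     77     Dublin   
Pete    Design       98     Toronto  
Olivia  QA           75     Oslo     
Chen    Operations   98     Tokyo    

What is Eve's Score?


Row 3: Eve
Score = 58

ANSWER: 58


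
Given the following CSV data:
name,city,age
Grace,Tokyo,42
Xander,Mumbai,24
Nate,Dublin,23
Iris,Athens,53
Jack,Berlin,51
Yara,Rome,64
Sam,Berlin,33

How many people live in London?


Scanning city column for 'London':
Total matches: 0

ANSWER: 0


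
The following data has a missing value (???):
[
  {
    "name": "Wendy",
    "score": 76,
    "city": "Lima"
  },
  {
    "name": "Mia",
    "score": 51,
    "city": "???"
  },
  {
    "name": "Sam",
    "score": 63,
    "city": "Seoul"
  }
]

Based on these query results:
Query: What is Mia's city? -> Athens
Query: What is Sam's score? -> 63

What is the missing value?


The missing value is Mia's city
From query: Mia's city = Athens

ANSWER: Athens


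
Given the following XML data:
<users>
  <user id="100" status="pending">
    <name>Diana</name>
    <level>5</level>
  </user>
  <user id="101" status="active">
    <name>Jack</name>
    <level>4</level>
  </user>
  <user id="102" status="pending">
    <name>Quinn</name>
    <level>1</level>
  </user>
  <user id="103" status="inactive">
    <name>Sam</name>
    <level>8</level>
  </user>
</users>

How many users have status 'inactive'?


Counting users with status='inactive':
  Sam (id=103) -> MATCH
Count: 1

ANSWER: 1


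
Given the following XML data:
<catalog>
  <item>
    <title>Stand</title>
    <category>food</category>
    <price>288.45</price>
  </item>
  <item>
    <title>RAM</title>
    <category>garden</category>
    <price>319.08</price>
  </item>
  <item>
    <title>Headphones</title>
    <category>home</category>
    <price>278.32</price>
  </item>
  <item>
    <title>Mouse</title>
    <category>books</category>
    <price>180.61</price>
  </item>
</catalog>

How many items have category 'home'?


Scanning <item> elements for <category>home</category>:
  Item 3: Headphones -> MATCH
Count: 1

ANSWER: 1


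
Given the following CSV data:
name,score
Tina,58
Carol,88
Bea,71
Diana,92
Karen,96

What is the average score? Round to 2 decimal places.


Scores: 58, 88, 71, 92, 96
Sum = 405
Count = 5
Average = 405 / 5 = 81.00

ANSWER: 81.00


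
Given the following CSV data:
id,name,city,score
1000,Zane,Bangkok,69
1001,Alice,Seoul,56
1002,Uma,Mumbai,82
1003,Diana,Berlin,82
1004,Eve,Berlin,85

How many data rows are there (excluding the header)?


Counting rows (excluding header):
Header: id,name,city,score
Data rows: 5

ANSWER: 5


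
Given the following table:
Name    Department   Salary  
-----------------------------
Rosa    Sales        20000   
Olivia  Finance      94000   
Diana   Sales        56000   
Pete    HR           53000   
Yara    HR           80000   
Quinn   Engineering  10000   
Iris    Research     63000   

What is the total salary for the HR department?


HR department members:
  Pete: 53000
  Yara: 80000
Total = 53000 + 80000 = 133000

ANSWER: 133000


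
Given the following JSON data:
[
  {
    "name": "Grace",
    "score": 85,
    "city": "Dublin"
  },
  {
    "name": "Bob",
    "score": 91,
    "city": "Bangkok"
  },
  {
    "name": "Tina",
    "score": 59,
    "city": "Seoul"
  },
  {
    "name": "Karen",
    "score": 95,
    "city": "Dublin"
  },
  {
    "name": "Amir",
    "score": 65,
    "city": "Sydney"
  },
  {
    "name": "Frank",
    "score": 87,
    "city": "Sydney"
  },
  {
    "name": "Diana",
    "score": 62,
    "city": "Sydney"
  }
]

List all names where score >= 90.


Filtering records where score >= 90:
  Grace (score=85) -> no
  Bob (score=91) -> YES
  Tina (score=59) -> no
  Karen (score=95) -> YES
  Amir (score=65) -> no
  Frank (score=87) -> no
  Diana (score=62) -> no


ANSWER: Bob, Karen


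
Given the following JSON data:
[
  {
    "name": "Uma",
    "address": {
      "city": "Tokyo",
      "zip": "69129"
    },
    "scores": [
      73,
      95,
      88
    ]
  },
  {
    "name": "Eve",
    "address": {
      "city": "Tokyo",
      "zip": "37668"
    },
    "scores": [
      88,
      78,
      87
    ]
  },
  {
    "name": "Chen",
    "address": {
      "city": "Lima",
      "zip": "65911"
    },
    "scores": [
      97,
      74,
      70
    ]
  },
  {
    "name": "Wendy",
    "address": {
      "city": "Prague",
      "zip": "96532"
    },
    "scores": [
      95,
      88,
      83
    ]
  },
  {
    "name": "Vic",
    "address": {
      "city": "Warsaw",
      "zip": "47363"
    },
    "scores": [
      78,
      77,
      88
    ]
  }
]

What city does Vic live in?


Path: records[4].address.city
Value: Warsaw

ANSWER: Warsaw


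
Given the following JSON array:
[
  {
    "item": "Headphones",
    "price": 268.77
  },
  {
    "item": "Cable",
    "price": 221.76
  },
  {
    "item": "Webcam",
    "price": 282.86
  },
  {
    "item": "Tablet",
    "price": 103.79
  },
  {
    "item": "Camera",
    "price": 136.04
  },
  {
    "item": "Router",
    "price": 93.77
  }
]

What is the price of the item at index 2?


Array index 2 -> Webcam
price = 282.86

ANSWER: 282.86


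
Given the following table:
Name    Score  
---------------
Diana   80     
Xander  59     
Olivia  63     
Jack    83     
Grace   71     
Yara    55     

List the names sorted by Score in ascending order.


Sorting by Score (ascending):
  Yara: 55
  Xander: 59
  Olivia: 63
  Grace: 71
  Diana: 80
  Jack: 83


ANSWER: Yara, Xander, Olivia, Grace, Diana, Jack


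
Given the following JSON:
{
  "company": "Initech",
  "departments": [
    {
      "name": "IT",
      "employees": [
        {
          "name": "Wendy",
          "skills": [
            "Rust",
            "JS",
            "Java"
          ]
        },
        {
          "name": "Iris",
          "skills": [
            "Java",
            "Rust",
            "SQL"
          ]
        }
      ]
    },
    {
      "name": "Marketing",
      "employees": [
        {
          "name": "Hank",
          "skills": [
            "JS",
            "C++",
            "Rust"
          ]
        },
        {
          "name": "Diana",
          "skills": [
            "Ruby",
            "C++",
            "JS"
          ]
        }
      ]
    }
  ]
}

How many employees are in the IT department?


Path: departments[0].employees
Count: 2

ANSWER: 2


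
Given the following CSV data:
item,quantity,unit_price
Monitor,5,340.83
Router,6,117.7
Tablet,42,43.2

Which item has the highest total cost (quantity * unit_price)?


Computing row totals:
  Monitor: 1704.15
  Router: 706.2
  Tablet: 1814.4
Maximum: Tablet (1814.4)

ANSWER: Tablet


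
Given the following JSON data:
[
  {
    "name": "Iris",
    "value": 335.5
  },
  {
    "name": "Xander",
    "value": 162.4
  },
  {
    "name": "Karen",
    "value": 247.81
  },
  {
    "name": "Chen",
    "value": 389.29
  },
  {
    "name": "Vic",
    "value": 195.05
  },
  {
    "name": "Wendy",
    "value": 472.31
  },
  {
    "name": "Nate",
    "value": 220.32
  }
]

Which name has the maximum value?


Comparing values:
  Iris: 335.5
  Xander: 162.4
  Karen: 247.81
  Chen: 389.29
  Vic: 195.05
  Wendy: 472.31
  Nate: 220.32
Maximum: Wendy (472.31)

ANSWER: Wendy


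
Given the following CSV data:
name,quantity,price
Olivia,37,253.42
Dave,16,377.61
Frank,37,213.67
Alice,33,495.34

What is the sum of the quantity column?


Values in 'quantity' column:
  Row 1: 37
  Row 2: 16
  Row 3: 37
  Row 4: 33
Sum = 37 + 16 + 37 + 33 = 123

ANSWER: 123


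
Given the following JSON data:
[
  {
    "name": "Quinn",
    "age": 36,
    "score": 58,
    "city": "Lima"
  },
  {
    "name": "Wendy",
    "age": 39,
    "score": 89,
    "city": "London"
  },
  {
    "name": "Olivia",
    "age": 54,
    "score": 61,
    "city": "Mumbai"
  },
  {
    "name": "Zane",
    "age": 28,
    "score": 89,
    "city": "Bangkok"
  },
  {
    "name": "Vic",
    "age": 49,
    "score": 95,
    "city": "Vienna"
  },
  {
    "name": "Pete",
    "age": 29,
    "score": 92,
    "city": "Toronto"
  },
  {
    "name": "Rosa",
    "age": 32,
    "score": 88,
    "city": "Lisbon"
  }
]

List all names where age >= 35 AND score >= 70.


Checking both conditions:
  Quinn (age=36, score=58) -> no
  Wendy (age=39, score=89) -> YES
  Olivia (age=54, score=61) -> no
  Zane (age=28, score=89) -> no
  Vic (age=49, score=95) -> YES
  Pete (age=29, score=92) -> no
  Rosa (age=32, score=88) -> no


ANSWER: Wendy, Vic


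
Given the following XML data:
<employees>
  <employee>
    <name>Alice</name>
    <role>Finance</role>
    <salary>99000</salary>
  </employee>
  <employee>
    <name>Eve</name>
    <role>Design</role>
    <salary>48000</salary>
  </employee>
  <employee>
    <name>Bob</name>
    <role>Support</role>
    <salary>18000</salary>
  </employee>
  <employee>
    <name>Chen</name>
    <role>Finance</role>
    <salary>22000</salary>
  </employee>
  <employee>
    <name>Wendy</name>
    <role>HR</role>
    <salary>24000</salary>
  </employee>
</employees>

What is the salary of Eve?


Searching for <employee> with <name>Eve</name>
Found at position 2
<salary>48000</salary>

ANSWER: 48000


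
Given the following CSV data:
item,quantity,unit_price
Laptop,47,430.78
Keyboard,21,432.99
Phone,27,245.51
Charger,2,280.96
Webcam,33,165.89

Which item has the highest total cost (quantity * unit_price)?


Computing row totals:
  Laptop: 20246.66
  Keyboard: 9092.79
  Phone: 6628.77
  Charger: 561.92
  Webcam: 5474.37
Maximum: Laptop (20246.66)

ANSWER: Laptop


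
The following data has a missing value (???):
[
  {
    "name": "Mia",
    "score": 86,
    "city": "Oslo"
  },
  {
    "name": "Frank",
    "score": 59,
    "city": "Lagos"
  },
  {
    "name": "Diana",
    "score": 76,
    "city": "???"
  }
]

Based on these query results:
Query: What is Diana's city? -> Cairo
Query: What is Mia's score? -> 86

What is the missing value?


The missing value is Diana's city
From query: Diana's city = Cairo

ANSWER: Cairo


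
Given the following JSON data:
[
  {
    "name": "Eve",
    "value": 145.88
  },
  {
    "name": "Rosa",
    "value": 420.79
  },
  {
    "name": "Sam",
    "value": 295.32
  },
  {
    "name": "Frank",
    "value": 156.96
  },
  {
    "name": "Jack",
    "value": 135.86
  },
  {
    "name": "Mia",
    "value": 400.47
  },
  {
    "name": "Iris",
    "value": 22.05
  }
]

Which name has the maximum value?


Comparing values:
  Eve: 145.88
  Rosa: 420.79
  Sam: 295.32
  Frank: 156.96
  Jack: 135.86
  Mia: 400.47
  Iris: 22.05
Maximum: Rosa (420.79)

ANSWER: Rosa


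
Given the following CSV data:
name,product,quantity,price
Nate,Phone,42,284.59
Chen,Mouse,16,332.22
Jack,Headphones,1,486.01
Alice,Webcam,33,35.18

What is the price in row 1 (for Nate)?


Row 1: Nate
Column 'price' = 284.59

ANSWER: 284.59


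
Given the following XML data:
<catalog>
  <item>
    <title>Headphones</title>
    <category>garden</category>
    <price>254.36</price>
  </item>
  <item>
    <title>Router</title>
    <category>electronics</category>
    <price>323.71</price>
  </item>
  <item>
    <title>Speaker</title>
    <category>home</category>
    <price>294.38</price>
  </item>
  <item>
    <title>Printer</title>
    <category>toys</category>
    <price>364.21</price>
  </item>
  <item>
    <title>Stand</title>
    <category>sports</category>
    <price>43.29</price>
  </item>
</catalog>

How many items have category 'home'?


Scanning <item> elements for <category>home</category>:
  Item 3: Speaker -> MATCH
Count: 1

ANSWER: 1


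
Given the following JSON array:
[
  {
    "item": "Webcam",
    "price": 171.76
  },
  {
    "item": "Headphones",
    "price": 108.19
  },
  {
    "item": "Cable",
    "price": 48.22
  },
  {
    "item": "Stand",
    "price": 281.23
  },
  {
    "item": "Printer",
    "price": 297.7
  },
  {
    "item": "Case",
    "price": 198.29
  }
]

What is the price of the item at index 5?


Array index 5 -> Case
price = 198.29

ANSWER: 198.29


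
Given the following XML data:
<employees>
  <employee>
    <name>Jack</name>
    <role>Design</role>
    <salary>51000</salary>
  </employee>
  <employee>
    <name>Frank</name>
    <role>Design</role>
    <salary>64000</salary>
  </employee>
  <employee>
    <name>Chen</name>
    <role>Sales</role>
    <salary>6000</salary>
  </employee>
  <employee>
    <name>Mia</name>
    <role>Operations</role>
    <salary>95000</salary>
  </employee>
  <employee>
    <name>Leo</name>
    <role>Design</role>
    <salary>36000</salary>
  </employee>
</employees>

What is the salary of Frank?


Searching for <employee> with <name>Frank</name>
Found at position 2
<salary>64000</salary>

ANSWER: 64000


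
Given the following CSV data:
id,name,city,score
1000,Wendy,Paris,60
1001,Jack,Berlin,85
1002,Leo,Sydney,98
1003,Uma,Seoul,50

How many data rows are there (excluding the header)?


Counting rows (excluding header):
Header: id,name,city,score
Data rows: 4

ANSWER: 4


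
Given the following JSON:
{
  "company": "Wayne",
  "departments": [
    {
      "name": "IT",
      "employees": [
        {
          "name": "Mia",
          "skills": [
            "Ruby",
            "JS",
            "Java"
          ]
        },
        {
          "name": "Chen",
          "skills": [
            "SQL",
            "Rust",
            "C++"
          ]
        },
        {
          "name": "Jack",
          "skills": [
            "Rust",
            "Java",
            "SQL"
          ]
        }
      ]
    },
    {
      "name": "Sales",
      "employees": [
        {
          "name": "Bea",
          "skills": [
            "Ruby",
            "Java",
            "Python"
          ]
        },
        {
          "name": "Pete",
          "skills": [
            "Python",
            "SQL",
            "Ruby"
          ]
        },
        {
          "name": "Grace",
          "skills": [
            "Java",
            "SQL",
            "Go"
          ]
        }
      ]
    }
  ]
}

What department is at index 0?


Path: departments[0].name
Value: IT

ANSWER: IT


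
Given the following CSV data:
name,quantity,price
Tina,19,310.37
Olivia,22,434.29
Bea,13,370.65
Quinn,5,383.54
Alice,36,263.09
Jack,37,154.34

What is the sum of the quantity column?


Values in 'quantity' column:
  Row 1: 19
  Row 2: 22
  Row 3: 13
  Row 4: 5
  Row 5: 36
  Row 6: 37
Sum = 19 + 22 + 13 + 5 + 36 + 37 = 132

ANSWER: 132


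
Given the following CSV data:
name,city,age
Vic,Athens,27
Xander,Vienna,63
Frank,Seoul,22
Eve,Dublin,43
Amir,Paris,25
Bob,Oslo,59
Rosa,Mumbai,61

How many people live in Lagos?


Scanning city column for 'Lagos':
Total matches: 0

ANSWER: 0


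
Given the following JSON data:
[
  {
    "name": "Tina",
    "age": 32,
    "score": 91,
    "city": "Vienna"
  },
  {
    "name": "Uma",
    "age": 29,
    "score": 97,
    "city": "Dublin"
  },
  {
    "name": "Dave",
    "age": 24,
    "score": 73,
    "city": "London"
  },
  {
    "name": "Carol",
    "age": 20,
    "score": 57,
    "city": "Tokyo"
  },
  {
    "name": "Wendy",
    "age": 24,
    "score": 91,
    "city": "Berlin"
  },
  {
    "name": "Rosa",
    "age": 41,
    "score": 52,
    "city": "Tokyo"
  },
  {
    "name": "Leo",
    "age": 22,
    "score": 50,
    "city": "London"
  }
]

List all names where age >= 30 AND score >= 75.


Checking both conditions:
  Tina (age=32, score=91) -> YES
  Uma (age=29, score=97) -> no
  Dave (age=24, score=73) -> no
  Carol (age=20, score=57) -> no
  Wendy (age=24, score=91) -> no
  Rosa (age=41, score=52) -> no
  Leo (age=22, score=50) -> no


ANSWER: Tina


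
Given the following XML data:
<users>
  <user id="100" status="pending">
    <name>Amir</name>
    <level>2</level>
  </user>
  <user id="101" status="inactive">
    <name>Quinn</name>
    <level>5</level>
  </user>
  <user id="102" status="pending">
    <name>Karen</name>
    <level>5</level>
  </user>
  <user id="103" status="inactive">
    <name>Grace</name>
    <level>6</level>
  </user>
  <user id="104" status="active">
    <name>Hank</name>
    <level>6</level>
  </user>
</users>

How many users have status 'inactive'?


Counting users with status='inactive':
  Quinn (id=101) -> MATCH
  Grace (id=103) -> MATCH
Count: 2

ANSWER: 2


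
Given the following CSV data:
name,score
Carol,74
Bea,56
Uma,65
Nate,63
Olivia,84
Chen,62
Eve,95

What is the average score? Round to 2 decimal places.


Scores: 74, 56, 65, 63, 84, 62, 95
Sum = 499
Count = 7
Average = 499 / 7 = 71.29

ANSWER: 71.29


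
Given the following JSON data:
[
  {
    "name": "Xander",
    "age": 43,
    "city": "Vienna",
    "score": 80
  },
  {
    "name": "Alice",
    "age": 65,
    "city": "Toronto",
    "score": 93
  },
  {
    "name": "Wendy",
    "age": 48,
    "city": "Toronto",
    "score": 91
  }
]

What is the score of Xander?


Looking up record where name = Xander
Record index: 0
Field 'score' = 80

ANSWER: 80


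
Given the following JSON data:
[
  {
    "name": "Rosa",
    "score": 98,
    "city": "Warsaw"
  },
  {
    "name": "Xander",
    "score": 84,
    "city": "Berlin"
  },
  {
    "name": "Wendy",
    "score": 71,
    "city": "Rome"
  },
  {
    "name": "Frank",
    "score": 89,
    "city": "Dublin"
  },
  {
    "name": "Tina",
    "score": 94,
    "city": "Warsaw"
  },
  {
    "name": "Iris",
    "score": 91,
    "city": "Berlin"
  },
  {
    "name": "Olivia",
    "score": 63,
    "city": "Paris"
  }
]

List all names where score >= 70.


Filtering records where score >= 70:
  Rosa (score=98) -> YES
  Xander (score=84) -> YES
  Wendy (score=71) -> YES
  Frank (score=89) -> YES
  Tina (score=94) -> YES
  Iris (score=91) -> YES
  Olivia (score=63) -> no


ANSWER: Rosa, Xander, Wendy, Frank, Tina, Iris


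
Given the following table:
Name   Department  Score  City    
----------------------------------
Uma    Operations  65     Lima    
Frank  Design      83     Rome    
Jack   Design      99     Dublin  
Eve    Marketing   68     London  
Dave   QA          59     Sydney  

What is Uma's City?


Row 1: Uma
City = Lima

ANSWER: Lima


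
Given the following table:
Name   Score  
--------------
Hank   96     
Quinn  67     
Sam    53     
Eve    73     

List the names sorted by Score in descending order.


Sorting by Score (descending):
  Hank: 96
  Eve: 73
  Quinn: 67
  Sam: 53


ANSWER: Hank, Eve, Quinn, Sam


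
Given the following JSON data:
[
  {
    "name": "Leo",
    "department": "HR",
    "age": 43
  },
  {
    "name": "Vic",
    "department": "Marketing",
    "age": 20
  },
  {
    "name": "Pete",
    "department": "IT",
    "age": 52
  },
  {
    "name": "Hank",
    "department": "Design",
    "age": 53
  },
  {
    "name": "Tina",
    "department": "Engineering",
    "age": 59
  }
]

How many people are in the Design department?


Scanning records for department = Design
  Record 3: Hank
Count: 1

ANSWER: 1


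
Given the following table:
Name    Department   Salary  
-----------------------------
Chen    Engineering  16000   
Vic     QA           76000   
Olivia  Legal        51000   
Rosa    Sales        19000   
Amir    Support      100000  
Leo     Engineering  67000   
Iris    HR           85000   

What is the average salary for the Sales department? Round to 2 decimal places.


Sales department members:
  Rosa: 19000
Sum = 19000
Count = 1
Average = 19000 / 1 = 19000.00

ANSWER: 19000.00


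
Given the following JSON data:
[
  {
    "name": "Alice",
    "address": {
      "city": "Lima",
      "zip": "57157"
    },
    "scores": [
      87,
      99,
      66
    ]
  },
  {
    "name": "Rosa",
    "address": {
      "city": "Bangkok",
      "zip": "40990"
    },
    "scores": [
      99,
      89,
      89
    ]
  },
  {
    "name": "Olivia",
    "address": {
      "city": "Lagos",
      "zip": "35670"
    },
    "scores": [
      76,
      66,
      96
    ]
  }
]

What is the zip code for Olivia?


Path: records[2].address.zip
Value: 35670

ANSWER: 35670


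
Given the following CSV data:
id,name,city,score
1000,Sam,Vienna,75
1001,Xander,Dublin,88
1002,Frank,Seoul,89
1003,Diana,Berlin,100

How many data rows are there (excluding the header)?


Counting rows (excluding header):
Header: id,name,city,score
Data rows: 4

ANSWER: 4


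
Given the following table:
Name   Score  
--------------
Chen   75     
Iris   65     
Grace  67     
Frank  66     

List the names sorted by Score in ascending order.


Sorting by Score (ascending):
  Iris: 65
  Frank: 66
  Grace: 67
  Chen: 75


ANSWER: Iris, Frank, Grace, Chen


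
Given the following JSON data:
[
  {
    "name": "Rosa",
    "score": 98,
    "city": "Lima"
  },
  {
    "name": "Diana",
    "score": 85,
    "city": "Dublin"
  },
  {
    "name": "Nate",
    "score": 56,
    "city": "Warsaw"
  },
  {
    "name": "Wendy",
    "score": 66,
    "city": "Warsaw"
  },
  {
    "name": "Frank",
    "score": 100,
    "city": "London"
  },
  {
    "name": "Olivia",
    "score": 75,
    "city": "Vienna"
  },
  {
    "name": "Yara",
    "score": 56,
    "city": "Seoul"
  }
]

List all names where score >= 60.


Filtering records where score >= 60:
  Rosa (score=98) -> YES
  Diana (score=85) -> YES
  Nate (score=56) -> no
  Wendy (score=66) -> YES
  Frank (score=100) -> YES
  Olivia (score=75) -> YES
  Yara (score=56) -> no


ANSWER: Rosa, Diana, Wendy, Frank, Olivia
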